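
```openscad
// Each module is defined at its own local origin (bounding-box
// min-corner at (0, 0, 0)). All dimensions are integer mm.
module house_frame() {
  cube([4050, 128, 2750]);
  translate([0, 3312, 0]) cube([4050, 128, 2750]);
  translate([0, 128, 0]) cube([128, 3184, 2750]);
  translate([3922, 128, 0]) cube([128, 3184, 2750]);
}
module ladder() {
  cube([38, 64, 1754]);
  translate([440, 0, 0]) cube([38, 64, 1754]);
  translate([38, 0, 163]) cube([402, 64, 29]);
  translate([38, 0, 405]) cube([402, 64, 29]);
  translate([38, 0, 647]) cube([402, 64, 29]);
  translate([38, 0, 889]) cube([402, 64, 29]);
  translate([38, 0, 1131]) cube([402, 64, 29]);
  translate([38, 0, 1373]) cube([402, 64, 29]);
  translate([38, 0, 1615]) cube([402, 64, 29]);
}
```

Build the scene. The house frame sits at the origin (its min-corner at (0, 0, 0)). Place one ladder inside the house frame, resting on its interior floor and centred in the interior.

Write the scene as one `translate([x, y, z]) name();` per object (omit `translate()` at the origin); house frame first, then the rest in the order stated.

house_frame();
translate([1786, 1688, 0]) ladder();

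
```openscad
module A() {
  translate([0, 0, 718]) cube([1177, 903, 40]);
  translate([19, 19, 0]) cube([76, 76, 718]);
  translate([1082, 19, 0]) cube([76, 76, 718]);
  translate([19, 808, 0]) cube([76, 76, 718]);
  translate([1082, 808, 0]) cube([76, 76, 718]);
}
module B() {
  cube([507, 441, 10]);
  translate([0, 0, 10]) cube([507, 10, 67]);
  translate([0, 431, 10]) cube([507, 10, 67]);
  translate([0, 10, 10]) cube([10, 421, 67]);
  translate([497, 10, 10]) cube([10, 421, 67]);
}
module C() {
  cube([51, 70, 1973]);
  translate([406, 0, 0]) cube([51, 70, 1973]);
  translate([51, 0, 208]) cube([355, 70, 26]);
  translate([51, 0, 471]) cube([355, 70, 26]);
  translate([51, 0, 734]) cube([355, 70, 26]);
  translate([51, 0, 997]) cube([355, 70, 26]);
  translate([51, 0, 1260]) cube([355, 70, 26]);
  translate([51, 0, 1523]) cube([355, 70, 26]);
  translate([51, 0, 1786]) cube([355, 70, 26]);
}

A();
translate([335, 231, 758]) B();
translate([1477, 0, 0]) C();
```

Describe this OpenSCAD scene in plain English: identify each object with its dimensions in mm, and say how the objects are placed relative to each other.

A is a rectangular dining table. The top is 1177×903×40 mm with its upper surface at z = 758 mm. It stands on four 76×76 mm square legs, each inset 19 mm from the nearest pair of top edges, running from the floor to the underside of the top.

B is an open storage box with external size 507×441×77 mm and wall thickness 10 mm (the base is also 10 mm thick). The base covers the whole footprint; the four walls stand on the base, with the y-facing walls full-width and the x-facing walls fitting between their inner faces.

C is a wooden ladder with two side rails of 51×70 mm section and 1973 mm height, set 457 mm apart overall. Between them run 7 rectangular rungs (70 mm deep, 26 mm thick), front faces flush with the rails' −y face. The bottom of the first rung is 208 mm above the floor and each subsequent rung is 263 mm higher than the one below.

The open box is on top of the table, centred. The ladder is on the floor beside the table on its +x side.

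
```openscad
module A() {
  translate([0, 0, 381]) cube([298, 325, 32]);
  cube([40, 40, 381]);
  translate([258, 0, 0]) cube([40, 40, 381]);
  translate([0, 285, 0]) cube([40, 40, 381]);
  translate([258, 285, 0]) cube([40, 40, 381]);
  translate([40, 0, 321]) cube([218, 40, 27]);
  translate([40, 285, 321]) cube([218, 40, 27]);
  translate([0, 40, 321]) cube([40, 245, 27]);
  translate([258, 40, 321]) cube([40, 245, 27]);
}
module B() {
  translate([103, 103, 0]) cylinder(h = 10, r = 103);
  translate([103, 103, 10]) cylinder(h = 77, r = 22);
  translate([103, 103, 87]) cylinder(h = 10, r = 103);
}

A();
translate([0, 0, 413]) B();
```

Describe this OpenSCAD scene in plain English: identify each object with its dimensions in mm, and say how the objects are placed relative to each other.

A is a four-legged stool. The seat is 298×325 mm, 32 mm thick, top at z = 413 mm. It stands on four square legs, each 40×40 mm in cross-section, from z = 0 to the seat underside, each flush with a corner of the seat. Four stretchers, 40 mm wide and 27 mm tall, connect adjacent legs with their undersides at z = 321 mm, each running between the inner faces of the legs it joins and aligned with the legs' outer faces on the other axis.

B is a spool: two coaxial disc flanges of radius 103 mm and thickness 10 mm, joined by a core cylinder of radius 22 mm and height 77 mm. The lower flange rests on z = 0 and the three cylinders share a vertical axis.

The spool is on top of the stool.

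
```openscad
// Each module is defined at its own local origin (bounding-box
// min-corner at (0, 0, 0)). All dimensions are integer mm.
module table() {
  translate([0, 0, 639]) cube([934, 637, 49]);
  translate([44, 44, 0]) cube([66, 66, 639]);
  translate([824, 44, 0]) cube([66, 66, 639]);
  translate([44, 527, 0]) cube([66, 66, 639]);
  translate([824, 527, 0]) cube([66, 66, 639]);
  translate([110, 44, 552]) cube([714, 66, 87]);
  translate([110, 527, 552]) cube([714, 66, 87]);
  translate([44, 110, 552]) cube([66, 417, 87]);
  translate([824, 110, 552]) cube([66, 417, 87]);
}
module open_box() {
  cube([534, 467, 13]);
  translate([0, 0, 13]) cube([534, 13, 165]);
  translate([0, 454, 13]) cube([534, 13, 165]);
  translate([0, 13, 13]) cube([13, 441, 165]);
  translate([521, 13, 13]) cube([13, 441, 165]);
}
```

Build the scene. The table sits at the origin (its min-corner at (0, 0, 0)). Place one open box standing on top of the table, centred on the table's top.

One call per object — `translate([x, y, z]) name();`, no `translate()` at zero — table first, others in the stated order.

table();
translate([200, 85, 688]) open_box();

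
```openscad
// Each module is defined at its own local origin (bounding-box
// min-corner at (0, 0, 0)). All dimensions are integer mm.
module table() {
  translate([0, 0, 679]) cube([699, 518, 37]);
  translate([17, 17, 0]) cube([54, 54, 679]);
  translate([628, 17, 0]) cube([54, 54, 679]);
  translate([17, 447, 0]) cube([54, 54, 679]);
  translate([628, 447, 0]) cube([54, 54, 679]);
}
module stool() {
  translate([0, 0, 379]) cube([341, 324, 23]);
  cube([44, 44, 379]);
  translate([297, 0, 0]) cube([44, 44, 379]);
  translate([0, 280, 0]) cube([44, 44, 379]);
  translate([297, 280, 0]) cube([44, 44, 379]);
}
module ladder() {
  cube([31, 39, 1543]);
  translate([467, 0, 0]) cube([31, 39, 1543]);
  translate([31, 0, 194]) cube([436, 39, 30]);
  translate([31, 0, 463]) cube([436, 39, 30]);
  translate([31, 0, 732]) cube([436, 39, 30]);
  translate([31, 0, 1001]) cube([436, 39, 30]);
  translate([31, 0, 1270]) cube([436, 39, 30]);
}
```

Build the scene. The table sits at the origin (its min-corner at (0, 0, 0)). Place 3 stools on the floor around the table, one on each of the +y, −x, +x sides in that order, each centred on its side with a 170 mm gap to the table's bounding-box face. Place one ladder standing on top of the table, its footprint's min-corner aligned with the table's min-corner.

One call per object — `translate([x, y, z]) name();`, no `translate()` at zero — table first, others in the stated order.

table();
translate([179, 688, 0]) stool();
translate([-511, 97, 0]) stool();
translate([869, 97, 0]) stool();
translate([0, 0, 716]) ladder();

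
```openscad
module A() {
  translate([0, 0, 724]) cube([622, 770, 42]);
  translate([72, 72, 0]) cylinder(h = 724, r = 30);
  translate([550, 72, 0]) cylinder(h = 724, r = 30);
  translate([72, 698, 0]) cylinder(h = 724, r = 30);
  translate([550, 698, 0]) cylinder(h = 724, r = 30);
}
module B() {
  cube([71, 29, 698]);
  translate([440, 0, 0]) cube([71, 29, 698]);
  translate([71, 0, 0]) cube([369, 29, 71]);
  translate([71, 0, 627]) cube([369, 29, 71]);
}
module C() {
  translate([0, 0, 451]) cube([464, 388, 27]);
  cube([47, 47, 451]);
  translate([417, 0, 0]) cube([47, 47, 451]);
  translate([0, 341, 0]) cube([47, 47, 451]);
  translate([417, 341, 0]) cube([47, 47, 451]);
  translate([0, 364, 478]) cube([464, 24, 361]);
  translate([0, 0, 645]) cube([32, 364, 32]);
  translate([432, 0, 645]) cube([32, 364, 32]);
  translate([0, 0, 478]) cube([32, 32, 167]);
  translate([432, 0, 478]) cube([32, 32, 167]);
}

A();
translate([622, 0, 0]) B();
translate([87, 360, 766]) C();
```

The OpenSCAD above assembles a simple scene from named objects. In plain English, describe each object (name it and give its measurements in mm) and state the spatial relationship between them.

A is a rectangular dining table. The top is 622×770×42 mm with its upper surface at z = 766 mm. It stands on four round legs of 60 mm diameter, each leg's bounding box inset 42 mm from the nearest pair of top edges, running from the floor to the underside of the top.

B is a rectangular picture frame lying in the x–z plane (depth along y). The opening is 369 mm wide (x) by 556 mm tall (z), surrounded by a border 71 mm wide on all four sides. The frame is 29 mm deep and is made of two full-height vertical stiles with two horizontal rails fitted between them.

C is a chair. The seat is a 464×388×27 mm slab with its top at z = 478 mm, on four 47×47 mm corner legs (flush with the seat edges, standing on z = 0). A flat backrest 24 mm thick, 361 mm tall, spans the full seat width and rises from the seat top along its +y edge, rear face flush with the rear of the seat. Two armrests of 32×32 mm section run along each side from the seat's front edge to the front of the backrest, top faces 199 mm above the seat top and outer faces flush with the seat's x-edges; a 32×32 mm post under the front of each armrest stands on the seat at the front corner.

The picture frame is against the table's +x side, with their −y faces flush. The chair is on top of the table.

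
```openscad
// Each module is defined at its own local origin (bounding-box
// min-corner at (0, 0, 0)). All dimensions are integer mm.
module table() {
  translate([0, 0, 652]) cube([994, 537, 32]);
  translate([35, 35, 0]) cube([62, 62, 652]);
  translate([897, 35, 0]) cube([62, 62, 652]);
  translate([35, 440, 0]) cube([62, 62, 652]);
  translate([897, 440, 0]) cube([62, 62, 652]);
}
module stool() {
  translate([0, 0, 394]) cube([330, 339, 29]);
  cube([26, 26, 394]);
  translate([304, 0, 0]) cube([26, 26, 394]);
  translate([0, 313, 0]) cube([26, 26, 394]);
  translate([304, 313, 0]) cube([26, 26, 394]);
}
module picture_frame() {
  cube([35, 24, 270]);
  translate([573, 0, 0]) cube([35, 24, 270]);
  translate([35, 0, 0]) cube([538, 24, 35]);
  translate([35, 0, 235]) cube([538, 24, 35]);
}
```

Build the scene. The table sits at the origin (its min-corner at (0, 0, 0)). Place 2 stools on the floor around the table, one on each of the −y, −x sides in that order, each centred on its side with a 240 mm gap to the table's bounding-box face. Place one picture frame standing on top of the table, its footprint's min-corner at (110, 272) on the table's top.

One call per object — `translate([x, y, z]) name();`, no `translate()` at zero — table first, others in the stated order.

table();
translate([332, -579, 0]) stool();
translate([-570, 99, 0]) stool();
translate([110, 272, 684]) picture_frame();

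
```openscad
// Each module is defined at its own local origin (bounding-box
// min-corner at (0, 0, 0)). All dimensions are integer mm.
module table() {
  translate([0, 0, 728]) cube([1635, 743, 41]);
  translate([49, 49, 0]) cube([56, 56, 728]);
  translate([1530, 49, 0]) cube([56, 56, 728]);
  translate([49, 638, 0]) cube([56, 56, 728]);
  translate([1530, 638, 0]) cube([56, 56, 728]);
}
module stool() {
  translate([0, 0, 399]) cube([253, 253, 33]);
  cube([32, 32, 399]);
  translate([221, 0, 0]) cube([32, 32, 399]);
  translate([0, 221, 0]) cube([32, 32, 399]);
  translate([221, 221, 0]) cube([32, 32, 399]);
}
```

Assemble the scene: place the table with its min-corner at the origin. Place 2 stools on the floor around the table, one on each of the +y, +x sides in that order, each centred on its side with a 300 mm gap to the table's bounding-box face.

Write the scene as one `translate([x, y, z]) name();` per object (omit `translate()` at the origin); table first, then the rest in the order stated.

table();
translate([691, 1043, 0]) stool();
translate([1935, 245, 0]) stool();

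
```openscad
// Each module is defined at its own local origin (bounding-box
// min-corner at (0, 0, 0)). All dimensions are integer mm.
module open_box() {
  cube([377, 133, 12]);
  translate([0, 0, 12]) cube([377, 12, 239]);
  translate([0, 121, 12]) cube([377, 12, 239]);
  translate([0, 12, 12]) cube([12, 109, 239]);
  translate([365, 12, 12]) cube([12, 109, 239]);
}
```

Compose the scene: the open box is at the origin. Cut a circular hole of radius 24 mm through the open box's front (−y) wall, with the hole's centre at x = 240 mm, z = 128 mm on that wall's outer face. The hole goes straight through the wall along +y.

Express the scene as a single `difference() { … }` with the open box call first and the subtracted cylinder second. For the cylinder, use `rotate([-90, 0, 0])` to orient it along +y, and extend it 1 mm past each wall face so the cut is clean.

difference() {
  open_box();
  translate([240, -1, 128]) rotate([-90, 0, 0]) cylinder(h = 14, r = 24);
}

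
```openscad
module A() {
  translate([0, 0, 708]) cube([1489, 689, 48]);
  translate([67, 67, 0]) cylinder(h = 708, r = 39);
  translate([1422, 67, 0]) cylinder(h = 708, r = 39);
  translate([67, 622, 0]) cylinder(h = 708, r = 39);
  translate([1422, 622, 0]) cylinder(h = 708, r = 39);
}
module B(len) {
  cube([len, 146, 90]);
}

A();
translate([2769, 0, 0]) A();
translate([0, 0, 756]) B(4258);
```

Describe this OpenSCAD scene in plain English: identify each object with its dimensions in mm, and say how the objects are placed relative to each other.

A is a rectangular dining table. The top is 1489×689×48 mm with its upper surface at z = 756 mm. It stands on four round legs of 78 mm diameter, each leg's bounding box inset 28 mm from the nearest pair of top edges, running from the floor to the underside of the top.

B is a rectangular beam 4258 mm long (x), 146 mm deep (y), 90 mm thick (z).

The beam spans the tops of two tables placed 1280 mm apart, resting at z = 756 mm.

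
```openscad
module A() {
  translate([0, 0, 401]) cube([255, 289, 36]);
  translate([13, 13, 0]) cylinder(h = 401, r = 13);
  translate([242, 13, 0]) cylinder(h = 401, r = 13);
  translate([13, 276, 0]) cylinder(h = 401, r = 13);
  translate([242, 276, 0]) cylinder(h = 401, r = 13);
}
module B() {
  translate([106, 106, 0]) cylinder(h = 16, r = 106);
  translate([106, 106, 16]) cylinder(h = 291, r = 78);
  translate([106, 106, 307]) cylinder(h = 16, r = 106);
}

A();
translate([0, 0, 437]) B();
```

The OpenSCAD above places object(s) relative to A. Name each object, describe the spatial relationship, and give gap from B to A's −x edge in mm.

The spool's min-x is at 0; the stool's min-x is 0; gap = 0 mm.

A is a stool. B is a spool. The spool is on top of the stool. The gap from the spool to the stool's −x edge is 0 mm.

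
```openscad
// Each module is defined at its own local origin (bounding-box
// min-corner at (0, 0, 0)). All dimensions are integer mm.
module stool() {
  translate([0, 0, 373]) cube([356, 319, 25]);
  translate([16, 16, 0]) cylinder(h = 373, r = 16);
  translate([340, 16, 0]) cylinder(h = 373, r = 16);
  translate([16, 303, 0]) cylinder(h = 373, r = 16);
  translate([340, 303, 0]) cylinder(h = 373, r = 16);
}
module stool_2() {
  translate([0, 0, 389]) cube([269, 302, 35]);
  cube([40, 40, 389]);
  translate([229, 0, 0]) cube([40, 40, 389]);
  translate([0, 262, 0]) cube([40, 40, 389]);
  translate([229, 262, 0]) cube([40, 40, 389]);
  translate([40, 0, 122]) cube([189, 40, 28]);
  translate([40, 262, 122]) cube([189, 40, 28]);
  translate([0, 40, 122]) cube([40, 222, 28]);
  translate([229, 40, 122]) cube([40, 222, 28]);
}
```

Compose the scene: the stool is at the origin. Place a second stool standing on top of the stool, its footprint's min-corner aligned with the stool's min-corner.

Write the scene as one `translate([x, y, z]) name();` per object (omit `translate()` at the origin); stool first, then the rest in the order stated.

stool();
translate([0, 0, 398]) stool_2();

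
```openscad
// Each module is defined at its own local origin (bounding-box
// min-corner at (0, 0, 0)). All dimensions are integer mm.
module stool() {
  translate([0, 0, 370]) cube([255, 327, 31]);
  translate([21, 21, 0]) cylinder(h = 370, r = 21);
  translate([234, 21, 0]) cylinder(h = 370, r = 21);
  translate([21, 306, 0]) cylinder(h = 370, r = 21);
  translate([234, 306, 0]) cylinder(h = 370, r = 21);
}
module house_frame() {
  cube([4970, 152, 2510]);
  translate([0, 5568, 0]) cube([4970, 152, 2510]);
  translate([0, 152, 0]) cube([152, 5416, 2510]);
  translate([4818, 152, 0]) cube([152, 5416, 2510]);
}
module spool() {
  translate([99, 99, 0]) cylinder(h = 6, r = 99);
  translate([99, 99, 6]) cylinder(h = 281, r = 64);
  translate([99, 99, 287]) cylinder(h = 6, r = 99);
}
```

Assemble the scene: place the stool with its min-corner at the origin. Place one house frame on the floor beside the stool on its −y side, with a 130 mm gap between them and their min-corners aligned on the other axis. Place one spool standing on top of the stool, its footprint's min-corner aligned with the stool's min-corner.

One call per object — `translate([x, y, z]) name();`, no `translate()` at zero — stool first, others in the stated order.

stool();
translate([0, -5850, 0]) house_frame();
translate([0, 0, 401]) spool();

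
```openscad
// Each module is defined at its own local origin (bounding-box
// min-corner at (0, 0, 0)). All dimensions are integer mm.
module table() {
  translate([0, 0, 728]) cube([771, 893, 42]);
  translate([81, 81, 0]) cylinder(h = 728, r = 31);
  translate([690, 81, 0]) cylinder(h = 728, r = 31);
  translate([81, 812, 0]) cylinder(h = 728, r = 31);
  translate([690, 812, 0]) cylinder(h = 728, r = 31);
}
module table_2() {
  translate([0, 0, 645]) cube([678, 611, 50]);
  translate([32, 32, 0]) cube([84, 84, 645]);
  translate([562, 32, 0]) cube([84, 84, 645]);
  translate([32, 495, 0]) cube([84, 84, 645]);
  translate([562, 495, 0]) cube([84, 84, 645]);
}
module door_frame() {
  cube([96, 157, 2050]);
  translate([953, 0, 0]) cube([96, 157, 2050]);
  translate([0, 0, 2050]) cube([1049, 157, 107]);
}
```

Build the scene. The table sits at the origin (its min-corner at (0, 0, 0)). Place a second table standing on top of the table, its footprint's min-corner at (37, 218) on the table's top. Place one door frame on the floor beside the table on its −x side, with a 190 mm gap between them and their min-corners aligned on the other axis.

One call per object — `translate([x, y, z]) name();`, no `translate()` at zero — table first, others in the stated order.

table();
translate([37, 218, 770]) table_2();
translate([-1239, 0, 0]) door_frame();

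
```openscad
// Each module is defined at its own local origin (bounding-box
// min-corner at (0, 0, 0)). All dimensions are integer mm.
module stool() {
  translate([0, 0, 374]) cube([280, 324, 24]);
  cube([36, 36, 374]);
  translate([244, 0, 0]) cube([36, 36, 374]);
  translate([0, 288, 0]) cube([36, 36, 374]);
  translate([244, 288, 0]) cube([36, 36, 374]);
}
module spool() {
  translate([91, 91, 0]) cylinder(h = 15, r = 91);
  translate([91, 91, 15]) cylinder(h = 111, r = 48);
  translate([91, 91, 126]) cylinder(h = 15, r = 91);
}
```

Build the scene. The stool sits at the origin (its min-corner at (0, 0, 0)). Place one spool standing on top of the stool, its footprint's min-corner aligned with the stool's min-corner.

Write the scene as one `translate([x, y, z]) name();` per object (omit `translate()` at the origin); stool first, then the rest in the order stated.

stool();
translate([0, 0, 398]) spool();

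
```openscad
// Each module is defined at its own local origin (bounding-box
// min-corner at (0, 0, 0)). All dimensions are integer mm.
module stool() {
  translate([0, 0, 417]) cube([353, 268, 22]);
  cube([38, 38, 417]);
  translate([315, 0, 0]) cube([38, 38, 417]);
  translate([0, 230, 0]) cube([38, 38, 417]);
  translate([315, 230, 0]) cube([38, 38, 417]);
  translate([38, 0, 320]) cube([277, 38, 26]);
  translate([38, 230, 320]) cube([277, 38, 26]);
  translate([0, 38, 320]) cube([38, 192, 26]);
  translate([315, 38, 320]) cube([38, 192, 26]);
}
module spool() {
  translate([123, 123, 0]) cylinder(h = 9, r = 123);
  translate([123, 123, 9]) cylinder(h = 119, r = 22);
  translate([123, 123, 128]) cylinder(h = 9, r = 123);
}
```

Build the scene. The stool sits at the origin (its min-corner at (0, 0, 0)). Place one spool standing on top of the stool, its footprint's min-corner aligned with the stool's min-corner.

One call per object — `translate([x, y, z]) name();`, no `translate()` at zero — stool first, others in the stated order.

stool();
translate([0, 0, 439]) spool();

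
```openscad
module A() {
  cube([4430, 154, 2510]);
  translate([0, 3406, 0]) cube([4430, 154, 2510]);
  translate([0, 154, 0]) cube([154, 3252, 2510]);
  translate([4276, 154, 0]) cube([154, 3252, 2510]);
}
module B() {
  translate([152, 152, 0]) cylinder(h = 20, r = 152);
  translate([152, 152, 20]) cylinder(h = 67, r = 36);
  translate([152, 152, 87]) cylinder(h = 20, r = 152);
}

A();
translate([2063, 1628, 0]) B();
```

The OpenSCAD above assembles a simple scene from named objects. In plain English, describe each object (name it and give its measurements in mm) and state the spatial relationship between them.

A is the wall frame of a small rectangular building: four walls, each 2510 mm tall and 154 mm thick, enclosing a footprint 4430 mm (x) by 3560 mm (y) outside-to-outside, with no floor or roof. The front and back walls (the −y and +y sides) span the full width; the two side walls fit between them.

B is a spool: two coaxial disc flanges of radius 152 mm and thickness 20 mm, joined by a core cylinder of radius 36 mm and height 67 mm. The lower flange rests on z = 0 and the three cylinders share a vertical axis.

The spool sits inside the house frame, centred.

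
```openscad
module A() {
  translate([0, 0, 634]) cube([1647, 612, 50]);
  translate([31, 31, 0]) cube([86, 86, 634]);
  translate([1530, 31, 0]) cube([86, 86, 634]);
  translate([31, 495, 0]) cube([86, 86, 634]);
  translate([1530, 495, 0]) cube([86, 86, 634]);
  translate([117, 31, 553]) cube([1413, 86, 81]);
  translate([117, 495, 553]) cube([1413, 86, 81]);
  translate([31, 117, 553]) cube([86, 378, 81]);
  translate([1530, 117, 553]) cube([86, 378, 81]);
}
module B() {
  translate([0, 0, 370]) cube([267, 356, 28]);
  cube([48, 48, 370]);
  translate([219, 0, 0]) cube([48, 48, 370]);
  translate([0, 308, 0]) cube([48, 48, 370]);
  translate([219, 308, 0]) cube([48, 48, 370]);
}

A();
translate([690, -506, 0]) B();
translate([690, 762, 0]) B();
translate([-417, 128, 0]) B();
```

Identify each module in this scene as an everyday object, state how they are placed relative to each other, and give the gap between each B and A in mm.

Each stool's nearest face is 150 mm from the table's bounding box.

A is a table. B is a stool. Three stools sit around the table at the −y, +y, −x sides. The gap between each stool and the table is 150 mm.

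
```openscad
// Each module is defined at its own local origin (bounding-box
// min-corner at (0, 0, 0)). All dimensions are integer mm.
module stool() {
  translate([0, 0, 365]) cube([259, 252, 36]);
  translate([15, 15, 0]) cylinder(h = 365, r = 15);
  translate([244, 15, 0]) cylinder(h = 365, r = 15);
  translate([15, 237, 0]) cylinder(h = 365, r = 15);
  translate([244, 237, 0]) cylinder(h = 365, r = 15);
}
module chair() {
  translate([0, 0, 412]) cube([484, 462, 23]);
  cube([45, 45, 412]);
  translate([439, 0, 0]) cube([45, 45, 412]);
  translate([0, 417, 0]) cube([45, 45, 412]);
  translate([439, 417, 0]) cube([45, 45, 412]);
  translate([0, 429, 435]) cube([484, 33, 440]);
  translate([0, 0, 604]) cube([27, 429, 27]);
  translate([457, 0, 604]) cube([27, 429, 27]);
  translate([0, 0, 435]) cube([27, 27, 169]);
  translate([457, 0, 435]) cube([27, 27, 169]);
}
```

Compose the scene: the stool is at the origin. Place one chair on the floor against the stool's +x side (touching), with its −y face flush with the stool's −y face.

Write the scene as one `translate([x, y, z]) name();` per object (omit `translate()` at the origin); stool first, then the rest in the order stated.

stool();
translate([259, 0, 0]) chair();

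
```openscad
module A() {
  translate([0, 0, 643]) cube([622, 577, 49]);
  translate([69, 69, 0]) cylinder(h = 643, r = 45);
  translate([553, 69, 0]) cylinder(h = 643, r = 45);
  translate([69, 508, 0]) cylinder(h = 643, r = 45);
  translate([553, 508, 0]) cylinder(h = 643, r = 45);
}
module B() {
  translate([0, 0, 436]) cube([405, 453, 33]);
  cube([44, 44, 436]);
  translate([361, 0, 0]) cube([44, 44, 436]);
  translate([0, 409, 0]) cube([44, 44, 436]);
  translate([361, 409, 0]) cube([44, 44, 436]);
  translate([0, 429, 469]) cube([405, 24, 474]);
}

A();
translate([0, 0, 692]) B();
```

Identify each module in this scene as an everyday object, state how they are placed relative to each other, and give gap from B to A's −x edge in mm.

A is a table. B is a chair. The chair is on top of the table. The gap from the chair to the table's −x edge is 0 mm.

The chair's min-x is at 0; the table's min-x is 0; gap = 0 mm.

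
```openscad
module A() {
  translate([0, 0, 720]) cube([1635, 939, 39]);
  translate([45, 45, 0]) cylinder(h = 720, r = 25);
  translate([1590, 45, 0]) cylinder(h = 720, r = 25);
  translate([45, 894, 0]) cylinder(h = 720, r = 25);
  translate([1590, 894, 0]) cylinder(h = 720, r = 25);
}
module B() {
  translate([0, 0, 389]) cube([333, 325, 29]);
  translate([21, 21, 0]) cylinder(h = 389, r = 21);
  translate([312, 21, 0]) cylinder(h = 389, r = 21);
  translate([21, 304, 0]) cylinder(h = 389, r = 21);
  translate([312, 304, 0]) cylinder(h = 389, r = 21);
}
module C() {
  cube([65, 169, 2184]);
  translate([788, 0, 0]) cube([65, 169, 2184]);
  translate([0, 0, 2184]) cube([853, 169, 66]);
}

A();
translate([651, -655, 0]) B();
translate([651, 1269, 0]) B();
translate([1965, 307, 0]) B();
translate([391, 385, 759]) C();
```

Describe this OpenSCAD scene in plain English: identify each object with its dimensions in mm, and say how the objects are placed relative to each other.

A is a table: top 1635 mm (x) × 939 mm (y), 39 mm thick, upper face at z = 759 mm, on four round legs of 50 mm diameter, each leg's bounding box inset 20 mm from the nearest pair of top edges, running from z = 0 to the bottom of the top.

B is a four-legged stool. The seat is a 333×325×29 mm slab whose top surface is at z = 418 mm; four round legs, each 42 mm in diameter, run from the floor (z = 0) to the underside of the seat, each leg's axis is inset half a diameter from the nearest pair of seat edges (so the leg's bounding box is flush with the corner).

C is a door frame. The clear opening is 723 mm wide and 2184 mm high. Two 65 mm wide jambs, 169 mm deep, stand either side of the opening from the floor to the top of the opening. A 66 mm thick head sits across the top of both jambs, spanning the full outside width of the frame.

Three stools sit around the table at the −y, +y, +x sides. The door frame is on top of the table, centred.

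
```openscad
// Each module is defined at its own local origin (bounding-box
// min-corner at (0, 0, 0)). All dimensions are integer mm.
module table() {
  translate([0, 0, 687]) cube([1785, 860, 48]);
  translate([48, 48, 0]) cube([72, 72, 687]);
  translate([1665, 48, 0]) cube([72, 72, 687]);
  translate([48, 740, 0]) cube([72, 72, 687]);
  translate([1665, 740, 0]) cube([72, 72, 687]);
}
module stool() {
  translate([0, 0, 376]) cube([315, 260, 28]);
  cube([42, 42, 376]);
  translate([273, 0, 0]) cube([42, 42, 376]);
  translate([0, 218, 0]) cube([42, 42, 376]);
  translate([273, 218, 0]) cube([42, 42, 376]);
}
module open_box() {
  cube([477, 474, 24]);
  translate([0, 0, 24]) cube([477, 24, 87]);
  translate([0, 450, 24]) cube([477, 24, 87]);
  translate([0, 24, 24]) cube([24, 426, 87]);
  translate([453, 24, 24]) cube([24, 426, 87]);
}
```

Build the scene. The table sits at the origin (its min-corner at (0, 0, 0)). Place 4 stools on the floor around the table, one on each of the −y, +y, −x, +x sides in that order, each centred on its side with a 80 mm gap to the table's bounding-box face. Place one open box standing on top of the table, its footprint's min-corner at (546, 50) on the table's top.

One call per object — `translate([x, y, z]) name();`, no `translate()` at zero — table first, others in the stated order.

table();
translate([735, -340, 0]) stool();
translate([735, 940, 0]) stool();
translate([-395, 300, 0]) stool();
translate([1865, 300, 0]) stool();
translate([546, 50, 735]) open_box();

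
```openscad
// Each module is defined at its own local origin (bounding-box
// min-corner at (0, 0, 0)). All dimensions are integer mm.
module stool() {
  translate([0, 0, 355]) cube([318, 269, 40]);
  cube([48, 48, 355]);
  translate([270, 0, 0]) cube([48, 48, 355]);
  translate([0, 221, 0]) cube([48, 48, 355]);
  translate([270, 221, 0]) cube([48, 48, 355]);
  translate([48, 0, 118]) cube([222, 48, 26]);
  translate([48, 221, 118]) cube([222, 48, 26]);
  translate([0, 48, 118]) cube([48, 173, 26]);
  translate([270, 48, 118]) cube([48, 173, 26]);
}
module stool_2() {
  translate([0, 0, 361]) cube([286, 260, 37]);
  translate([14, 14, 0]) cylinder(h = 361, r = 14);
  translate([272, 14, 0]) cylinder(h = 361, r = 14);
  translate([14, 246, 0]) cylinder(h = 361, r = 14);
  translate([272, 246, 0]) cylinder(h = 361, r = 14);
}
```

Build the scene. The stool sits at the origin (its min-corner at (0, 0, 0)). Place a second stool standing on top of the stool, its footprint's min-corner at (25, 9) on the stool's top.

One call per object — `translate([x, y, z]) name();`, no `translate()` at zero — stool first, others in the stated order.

stool();
translate([25, 9, 395]) stool_2();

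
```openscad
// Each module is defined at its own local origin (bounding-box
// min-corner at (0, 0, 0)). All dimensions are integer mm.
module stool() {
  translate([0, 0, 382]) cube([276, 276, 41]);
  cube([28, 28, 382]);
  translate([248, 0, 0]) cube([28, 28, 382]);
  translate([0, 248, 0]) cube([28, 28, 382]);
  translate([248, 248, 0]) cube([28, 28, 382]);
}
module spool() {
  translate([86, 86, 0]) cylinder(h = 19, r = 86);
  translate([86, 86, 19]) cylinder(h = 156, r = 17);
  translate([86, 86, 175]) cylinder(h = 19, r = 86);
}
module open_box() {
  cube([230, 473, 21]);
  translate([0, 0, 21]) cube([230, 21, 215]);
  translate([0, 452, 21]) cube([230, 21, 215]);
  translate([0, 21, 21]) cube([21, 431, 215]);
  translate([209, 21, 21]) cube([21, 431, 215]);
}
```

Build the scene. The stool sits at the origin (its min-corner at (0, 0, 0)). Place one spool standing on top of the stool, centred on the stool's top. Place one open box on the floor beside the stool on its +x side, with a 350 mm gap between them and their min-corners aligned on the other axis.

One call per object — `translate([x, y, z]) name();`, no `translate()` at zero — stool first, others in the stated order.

stool();
translate([52, 52, 423]) spool();
translate([626, 0, 0]) open_box();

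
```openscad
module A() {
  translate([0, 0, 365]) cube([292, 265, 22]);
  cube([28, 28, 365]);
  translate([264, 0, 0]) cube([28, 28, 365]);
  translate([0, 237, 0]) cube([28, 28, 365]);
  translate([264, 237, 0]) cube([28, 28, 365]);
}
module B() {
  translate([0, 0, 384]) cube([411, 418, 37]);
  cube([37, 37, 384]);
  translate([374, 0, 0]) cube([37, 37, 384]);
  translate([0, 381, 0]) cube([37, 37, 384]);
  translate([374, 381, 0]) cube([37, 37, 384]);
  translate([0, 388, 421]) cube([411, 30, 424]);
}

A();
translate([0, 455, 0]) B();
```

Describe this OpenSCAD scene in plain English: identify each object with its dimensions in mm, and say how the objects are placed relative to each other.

A is a four-legged stool. The seat is 292×265 mm, 22 mm thick, top at z = 387 mm. It stands on four square legs, each 28×28 mm in cross-section, from z = 0 to the seat underside, each flush with a corner of the seat.

B is a chair: 411×418 mm seat, 37 mm thick, top at z = 421 mm, on four 37 mm square corner legs flush with the seat edges. A 30 mm thick backrest slab spans the full seat width, extending 424 mm above the seat top, its back face flush with the seat's +y edge.

The chair is on the floor beside the stool on its +y side.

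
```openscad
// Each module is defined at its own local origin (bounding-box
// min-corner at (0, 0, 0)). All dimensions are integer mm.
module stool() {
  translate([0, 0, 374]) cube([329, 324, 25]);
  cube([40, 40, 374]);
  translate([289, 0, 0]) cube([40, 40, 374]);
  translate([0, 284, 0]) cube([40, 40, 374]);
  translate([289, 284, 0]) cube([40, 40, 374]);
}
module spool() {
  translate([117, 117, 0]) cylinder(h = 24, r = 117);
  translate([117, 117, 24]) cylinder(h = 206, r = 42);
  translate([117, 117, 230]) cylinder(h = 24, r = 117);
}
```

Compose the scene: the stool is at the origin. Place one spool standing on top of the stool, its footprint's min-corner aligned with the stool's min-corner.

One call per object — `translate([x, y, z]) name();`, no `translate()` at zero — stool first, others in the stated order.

stool();
translate([0, 0, 399]) spool();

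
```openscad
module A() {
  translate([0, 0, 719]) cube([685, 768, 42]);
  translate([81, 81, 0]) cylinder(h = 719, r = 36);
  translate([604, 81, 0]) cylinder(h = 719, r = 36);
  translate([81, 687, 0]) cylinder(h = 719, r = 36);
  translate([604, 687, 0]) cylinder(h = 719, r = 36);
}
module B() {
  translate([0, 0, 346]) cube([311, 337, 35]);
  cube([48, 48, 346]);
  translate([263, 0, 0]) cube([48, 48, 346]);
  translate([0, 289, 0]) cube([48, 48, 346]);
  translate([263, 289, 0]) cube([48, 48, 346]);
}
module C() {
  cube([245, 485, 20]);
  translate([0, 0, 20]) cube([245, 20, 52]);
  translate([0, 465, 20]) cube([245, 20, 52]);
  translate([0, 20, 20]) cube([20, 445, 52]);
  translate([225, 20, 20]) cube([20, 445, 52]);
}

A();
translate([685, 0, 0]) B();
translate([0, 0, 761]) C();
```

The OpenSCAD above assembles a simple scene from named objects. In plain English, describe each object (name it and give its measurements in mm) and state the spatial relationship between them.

A is a rectangular dining table. The top is 685×768×42 mm with its upper surface at z = 761 mm. It stands on four round legs of 72 mm diameter, each leg's bounding box inset 45 mm from the nearest pair of top edges, running from the floor to the underside of the top.

B is a simple wooden stool: a rectangular seat 311 mm (x) by 337 mm (y), 35 mm thick, top face at z = 381 mm, on four square legs, each 48×48 mm in cross-section. The legs rest on z = 0, each flush with a corner of the seat.

C is an open storage box with external size 245×485×72 mm and wall thickness 20 mm (the base is also 20 mm thick). The base covers the whole footprint; the four walls stand on the base, with the y-facing walls full-width and the x-facing walls fitting between their inner faces.

The stool is against the table's +x side, with their −y faces flush. The open box is on top of the table.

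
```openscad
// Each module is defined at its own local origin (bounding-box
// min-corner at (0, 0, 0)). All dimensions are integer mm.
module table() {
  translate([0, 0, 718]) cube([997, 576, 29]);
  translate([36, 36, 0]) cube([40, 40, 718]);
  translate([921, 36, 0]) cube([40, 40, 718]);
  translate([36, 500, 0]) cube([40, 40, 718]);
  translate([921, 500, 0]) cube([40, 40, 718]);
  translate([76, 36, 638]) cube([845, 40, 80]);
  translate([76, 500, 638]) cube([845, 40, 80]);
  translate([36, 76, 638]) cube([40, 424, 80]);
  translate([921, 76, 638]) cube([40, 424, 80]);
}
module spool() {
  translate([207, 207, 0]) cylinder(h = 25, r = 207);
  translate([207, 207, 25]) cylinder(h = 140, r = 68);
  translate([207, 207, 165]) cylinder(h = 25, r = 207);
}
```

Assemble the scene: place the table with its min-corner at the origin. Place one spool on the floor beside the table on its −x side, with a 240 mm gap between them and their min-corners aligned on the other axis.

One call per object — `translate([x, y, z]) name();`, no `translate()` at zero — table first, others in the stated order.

table();
translate([-654, 0, 0]) spool();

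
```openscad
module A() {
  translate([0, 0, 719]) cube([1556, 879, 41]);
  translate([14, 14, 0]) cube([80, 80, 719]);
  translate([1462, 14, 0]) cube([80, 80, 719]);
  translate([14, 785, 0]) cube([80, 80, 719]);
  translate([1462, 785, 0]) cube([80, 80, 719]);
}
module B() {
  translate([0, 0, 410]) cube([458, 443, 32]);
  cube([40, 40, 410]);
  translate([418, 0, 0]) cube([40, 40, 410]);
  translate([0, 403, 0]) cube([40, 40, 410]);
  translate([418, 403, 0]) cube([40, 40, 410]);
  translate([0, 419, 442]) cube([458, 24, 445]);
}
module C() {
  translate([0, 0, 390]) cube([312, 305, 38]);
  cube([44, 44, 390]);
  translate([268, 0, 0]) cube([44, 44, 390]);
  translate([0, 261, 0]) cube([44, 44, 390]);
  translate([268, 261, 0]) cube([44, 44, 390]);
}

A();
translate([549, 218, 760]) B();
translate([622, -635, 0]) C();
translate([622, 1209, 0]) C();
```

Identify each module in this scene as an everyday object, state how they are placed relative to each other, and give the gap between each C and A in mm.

Each stool's nearest face is 330 mm from the table's bounding box.

A is a table. B is a chair. C is a stool. The chair is on top of the table, centred. Two stools sit around the table at the −y, +y sides. The gap between each stool and the table is 330 mm.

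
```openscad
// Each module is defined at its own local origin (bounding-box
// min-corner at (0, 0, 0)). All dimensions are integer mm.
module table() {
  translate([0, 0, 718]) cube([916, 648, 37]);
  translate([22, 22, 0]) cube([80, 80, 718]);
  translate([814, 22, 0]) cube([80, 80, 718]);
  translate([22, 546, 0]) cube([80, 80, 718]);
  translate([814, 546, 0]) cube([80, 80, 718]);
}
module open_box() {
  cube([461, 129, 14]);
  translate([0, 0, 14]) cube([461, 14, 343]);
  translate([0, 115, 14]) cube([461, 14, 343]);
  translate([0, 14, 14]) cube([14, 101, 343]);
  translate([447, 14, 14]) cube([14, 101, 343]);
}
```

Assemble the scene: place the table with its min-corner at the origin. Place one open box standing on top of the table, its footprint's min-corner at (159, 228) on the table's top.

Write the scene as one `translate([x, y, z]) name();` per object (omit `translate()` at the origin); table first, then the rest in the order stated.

table();
translate([159, 228, 755]) open_box();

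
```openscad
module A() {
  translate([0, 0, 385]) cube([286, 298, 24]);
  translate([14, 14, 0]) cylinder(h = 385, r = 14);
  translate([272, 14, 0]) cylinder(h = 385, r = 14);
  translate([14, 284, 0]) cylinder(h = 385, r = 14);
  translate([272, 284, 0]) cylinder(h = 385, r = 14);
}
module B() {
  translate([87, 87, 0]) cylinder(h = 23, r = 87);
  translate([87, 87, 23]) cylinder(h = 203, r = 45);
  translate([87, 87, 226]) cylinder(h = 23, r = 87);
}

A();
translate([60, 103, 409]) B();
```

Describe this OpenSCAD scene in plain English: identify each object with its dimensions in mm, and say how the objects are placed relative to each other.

A is a simple wooden stool: a rectangular seat 286 mm (x) by 298 mm (y), 24 mm thick, top face at z = 409 mm, on four round legs, each 28 mm in diameter. The legs rest on z = 0, each leg's axis is inset half a diameter from the nearest pair of seat edges (so the leg's bounding box is flush with the corner).

B is a spool: two coaxial disc flanges of radius 87 mm and thickness 23 mm, joined by a core cylinder of radius 45 mm and height 203 mm. The lower flange rests on z = 0 and the three cylinders share a vertical axis.

The spool is on top of the stool.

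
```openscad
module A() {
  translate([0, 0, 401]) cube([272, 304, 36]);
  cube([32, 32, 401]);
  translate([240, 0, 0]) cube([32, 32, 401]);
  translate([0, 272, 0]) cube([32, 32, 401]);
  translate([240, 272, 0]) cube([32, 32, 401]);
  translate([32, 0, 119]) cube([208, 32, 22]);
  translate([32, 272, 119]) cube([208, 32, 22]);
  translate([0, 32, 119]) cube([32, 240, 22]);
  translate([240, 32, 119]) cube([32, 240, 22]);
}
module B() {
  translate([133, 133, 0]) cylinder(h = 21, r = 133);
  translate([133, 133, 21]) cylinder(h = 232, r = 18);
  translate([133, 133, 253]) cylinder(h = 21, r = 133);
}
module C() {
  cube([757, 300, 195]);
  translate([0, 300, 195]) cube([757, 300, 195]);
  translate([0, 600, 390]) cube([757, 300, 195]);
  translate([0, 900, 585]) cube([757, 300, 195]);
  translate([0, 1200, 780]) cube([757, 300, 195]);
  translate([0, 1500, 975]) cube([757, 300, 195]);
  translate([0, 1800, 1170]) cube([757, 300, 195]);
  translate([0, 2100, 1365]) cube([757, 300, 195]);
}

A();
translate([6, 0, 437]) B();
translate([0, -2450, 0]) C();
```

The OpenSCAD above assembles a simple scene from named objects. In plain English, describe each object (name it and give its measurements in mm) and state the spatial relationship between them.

A is a four-legged stool. The seat is a 272×304×36 mm slab whose top surface is at z = 437 mm; four square legs, each 32×32 mm in cross-section, run from the floor (z = 0) to the underside of the seat, each flush with a corner of the seat. Four stretchers, 32 mm wide and 22 mm tall, connect adjacent legs with their undersides at z = 119 mm, each running between the inner faces of the legs it joins and aligned with the legs' outer faces on the other axis.

B is a spool: two coaxial disc flanges of radius 133 mm and thickness 21 mm, joined by a core cylinder of radius 18 mm and height 232 mm. The lower flange rests on z = 0 and the three cylinders share a vertical axis.

C is a straight staircase of 8 solid steps. Each step is 757 mm wide (x), 300 mm deep (y, the going) and 195 mm tall (the rise). The first step rests on the floor; each subsequent step sits one going further in +y and one rise higher in +z, directly behind and above the previous step with no overlap.

The spool is on top of the stool. The staircase is on the floor beside the stool on its −y side.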